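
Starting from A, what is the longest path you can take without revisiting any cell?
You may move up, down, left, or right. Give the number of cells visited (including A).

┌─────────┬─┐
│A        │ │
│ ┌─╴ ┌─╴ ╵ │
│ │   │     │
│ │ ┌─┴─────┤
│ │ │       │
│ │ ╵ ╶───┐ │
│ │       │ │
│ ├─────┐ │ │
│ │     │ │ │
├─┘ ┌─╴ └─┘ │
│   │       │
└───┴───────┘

Finding longest simple path using DFS:
Start: (0, 0)
Longest path visits 22 cells
Path: A → right → right → down → left → down → down → right → up → right → right → right → down → down → down → left → left → up → left → left → down → left

Solution:

┌─────────┬─┐
│A → ↓    │ │
│ ┌─╴ ┌─╴ ╵ │
│ │↓ ↲│     │
│ │ ┌─┴─────┤
│ │↓│↱ → → ↓│
│ │ ╵ ╶───┐ │
│ │↳ ↑    │↓│
│ ├─────┐ │ │
│ │↓ ← ↰│ │↓│
├─┘ ┌─╴ └─┘ │
│B ↲│  ↑ ← ↲│
└───┴───────┘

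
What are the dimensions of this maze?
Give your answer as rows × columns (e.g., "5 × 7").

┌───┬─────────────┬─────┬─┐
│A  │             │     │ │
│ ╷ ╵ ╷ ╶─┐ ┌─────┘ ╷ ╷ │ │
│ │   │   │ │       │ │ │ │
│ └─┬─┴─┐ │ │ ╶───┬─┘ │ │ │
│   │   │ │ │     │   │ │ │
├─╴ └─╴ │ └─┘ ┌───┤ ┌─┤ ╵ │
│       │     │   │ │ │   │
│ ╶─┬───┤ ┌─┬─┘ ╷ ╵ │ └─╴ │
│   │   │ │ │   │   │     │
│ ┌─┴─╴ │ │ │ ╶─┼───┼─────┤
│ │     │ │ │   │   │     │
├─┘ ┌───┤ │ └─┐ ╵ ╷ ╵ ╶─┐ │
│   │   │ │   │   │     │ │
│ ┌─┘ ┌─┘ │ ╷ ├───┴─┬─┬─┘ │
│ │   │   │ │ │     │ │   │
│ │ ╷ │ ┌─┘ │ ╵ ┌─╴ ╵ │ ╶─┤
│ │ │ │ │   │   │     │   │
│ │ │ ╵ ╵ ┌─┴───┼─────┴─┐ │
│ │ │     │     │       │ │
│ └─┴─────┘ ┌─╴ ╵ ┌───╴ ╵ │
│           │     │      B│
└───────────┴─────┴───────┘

Counting the maze dimensions:
Rows (vertical): 11
Columns (horizontal): 13
Dimensions: 11 × 13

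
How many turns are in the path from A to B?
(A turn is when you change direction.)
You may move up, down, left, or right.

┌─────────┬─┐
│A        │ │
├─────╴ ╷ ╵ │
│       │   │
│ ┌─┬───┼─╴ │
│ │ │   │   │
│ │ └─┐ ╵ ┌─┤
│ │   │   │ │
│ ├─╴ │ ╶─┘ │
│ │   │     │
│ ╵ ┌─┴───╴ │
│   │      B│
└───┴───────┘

Directions: right, right, right, right, down, right, down, left, down, left, down, right, right, down
Number of turns: 9

Solution:

┌─────────┬─┐
│A → → → ↓│ │
├─────╴ ╷ ╵ │
│       │↳ ↓│
│ ┌─┬───┼─╴ │
│ │ │   │↓ ↲│
│ │ └─┐ ╵ ┌─┤
│ │   │↓ ↲│ │
│ ├─╴ │ ╶─┘ │
│ │   │↳ → ↓│
│ ╵ ┌─┴───╴ │
│   │      B│
└───┴───────┘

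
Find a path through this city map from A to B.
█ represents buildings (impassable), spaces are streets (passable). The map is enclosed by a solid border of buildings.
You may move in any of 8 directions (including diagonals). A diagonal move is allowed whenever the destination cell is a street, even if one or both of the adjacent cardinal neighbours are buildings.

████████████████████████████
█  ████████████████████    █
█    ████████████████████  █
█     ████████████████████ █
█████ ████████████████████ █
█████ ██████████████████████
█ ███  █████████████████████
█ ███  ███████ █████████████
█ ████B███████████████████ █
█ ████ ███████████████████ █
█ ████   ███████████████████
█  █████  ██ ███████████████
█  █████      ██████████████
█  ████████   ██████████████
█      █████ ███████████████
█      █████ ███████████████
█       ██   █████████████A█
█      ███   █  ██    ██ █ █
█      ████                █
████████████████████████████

Finding the shortest path from A to B:
Movement: 8-directional
Path length: 25 steps
Directions: down → down-left → left → left → left → left → left → left → left → left → left → left → left → left → up-left → up → up → up → up-left → up-left → left → up-left → up-left → up-left → up

Solution:

████████████████████████████
█  ████████████████████    █
█    ████████████████████  █
█     ████████████████████ █
█████ ████████████████████ █
█████ ██████████████████████
█ ███  █████████████████████
█ ███  ███████ █████████████
█ ████B███████████████████ █
█ ████↑███████████████████ █
█ ████ ↖ ███████████████████
█  █████↖ ██ ███████████████
█  █████ ↖←   ██████████████
█  ████████↖  ██████████████
█      █████↖███████████████
█      █████↑███████████████
█       ██  ↑█████████████A█
█      ███  ↑█  ██    ██ █↙█
█      ████  ↖←←←←←←←←←←←← █
████████████████████████████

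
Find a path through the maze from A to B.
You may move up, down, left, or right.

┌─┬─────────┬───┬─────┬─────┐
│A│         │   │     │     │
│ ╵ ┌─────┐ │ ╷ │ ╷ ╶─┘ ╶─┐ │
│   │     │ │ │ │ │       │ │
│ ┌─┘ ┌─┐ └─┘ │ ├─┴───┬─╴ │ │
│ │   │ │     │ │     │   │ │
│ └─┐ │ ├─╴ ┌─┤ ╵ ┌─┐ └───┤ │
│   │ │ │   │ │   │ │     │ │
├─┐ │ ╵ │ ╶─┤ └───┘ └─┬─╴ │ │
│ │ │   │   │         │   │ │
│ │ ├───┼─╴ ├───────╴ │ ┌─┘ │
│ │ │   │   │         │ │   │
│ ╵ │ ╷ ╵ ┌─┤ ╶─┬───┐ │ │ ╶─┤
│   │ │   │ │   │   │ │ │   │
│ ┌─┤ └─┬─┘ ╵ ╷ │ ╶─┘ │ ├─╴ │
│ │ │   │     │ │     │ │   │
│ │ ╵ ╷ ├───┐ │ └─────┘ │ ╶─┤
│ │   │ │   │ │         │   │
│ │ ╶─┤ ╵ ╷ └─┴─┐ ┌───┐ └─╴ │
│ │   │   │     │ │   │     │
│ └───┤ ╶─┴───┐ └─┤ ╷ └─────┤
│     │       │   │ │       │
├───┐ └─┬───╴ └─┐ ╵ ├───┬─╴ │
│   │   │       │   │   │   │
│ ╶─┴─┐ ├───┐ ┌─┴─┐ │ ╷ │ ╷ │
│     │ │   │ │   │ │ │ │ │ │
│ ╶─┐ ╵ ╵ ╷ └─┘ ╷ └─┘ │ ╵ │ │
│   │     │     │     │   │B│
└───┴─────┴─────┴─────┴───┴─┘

Finding the shortest path through the maze:
Path length: 40 steps
Directions: down → down → down → right → down → down → down → left → down → down → down → down → right → right → down → right → down → down → right → up → right → down → right → right → up → right → down → right → right → up → up → right → down → down → right → up → up → right → down → down

Solution:

┌─┬─────────┬───┬─────┬─────┐
│A│         │   │     │     │
│ ╵ ┌─────┐ │ ╷ │ ╷ ╶─┘ ╶─┐ │
│↓  │     │ │ │ │ │       │ │
│ ┌─┘ ┌─┐ └─┘ │ ├─┴───┬─╴ │ │
│↓│   │ │     │ │     │   │ │
│ └─┐ │ ├─╴ ┌─┤ ╵ ┌─┐ └───┤ │
│↳ ↓│ │ │   │ │   │ │     │ │
├─┐ │ ╵ │ ╶─┤ └───┘ └─┬─╴ │ │
│ │↓│   │   │         │   │ │
│ │ ├───┼─╴ ├───────╴ │ ┌─┘ │
│ │↓│   │   │         │ │   │
│ ╵ │ ╷ ╵ ┌─┤ ╶─┬───┐ │ │ ╶─┤
│↓ ↲│ │   │ │   │   │ │ │   │
│ ┌─┤ └─┬─┘ ╵ ╷ │ ╶─┘ │ ├─╴ │
│↓│ │   │     │ │     │ │   │
│ │ ╵ ╷ ├───┐ │ └─────┘ │ ╶─┤
│↓│   │ │   │ │         │   │
│ │ ╶─┤ ╵ ╷ └─┴─┐ ┌───┐ └─╴ │
│↓│   │   │     │ │   │     │
│ └───┤ ╶─┴───┐ └─┤ ╷ └─────┤
│↳ → ↓│       │   │ │       │
├───┐ └─┬───╴ └─┐ ╵ ├───┬─╴ │
│   │↳ ↓│       │   │↱ ↓│↱ ↓│
│ ╶─┴─┐ ├───┐ ┌─┴─┐ │ ╷ │ ╷ │
│     │↓│↱ ↓│ │↱ ↓│ │↑│↓│↑│↓│
│ ╶─┐ ╵ ╵ ╷ └─┘ ╷ └─┘ │ ╵ │ │
│   │  ↳ ↑│↳ → ↑│↳ → ↑│↳ ↑│B│
└───┴─────┴─────┴─────┴───┴─┘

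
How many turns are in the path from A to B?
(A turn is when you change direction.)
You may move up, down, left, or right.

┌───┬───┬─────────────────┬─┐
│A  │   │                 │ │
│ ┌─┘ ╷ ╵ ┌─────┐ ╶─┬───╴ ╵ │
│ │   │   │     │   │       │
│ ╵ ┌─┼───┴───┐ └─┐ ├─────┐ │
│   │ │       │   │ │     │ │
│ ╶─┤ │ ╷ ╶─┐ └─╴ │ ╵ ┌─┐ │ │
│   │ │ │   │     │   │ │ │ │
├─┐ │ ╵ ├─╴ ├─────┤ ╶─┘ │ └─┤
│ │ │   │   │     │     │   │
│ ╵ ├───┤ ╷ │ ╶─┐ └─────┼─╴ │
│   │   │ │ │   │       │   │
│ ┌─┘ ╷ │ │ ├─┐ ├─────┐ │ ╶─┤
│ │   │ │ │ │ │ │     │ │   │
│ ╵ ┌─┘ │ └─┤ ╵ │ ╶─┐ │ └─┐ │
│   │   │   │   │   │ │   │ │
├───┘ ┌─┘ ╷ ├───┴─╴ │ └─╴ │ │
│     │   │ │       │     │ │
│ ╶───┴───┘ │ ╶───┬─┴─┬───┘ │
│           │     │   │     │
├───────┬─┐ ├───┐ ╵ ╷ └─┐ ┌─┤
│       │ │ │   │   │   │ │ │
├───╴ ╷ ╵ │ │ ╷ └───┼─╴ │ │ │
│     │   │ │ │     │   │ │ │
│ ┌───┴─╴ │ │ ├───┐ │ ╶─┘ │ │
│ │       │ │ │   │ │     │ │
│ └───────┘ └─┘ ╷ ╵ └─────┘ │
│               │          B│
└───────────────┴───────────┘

Directions: down, down, down, right, down, down, left, down, down, right, up, right, up, right, down, down, left, down, left, left, down, right, right, right, right, right, down, down, down, down, right, right, up, right, down, right, right, right, right, right
Number of turns: 21

Solution:

┌───┬───┬─────────────────┬─┐
│A  │   │                 │ │
│ ┌─┘ ╷ ╵ ┌─────┐ ╶─┬───╴ ╵ │
│↓│   │   │     │   │       │
│ ╵ ┌─┼───┴───┐ └─┐ ├─────┐ │
│↓  │ │       │   │ │     │ │
│ ╶─┤ │ ╷ ╶─┐ └─╴ │ ╵ ┌─┐ │ │
│↳ ↓│ │ │   │     │   │ │ │ │
├─┐ │ ╵ ├─╴ ├─────┤ ╶─┘ │ └─┤
│ │↓│   │   │     │     │   │
│ ╵ ├───┤ ╷ │ ╶─┐ └─────┼─╴ │
│↓ ↲│↱ ↓│ │ │   │       │   │
│ ┌─┘ ╷ │ │ ├─┐ ├─────┐ │ ╶─┤
│↓│↱ ↑│↓│ │ │ │ │     │ │   │
│ ╵ ┌─┘ │ └─┤ ╵ │ ╶─┐ │ └─┐ │
│↳ ↑│↓ ↲│   │   │   │ │   │ │
├───┘ ┌─┘ ╷ ├───┴─╴ │ └─╴ │ │
│↓ ← ↲│   │ │       │     │ │
│ ╶───┴───┘ │ ╶───┬─┴─┬───┘ │
│↳ → → → → ↓│     │   │     │
├───────┬─┐ ├───┐ ╵ ╷ └─┐ ┌─┤
│       │ │↓│   │   │   │ │ │
├───╴ ╷ ╵ │ │ ╷ └───┼─╴ │ │ │
│     │   │↓│ │     │   │ │ │
│ ┌───┴─╴ │ │ ├───┐ │ ╶─┘ │ │
│ │       │↓│ │↱ ↓│ │     │ │
│ └───────┘ └─┘ ╷ ╵ └─────┘ │
│          ↳ → ↑│↳ → → → → B│
└───────────────┴───────────┘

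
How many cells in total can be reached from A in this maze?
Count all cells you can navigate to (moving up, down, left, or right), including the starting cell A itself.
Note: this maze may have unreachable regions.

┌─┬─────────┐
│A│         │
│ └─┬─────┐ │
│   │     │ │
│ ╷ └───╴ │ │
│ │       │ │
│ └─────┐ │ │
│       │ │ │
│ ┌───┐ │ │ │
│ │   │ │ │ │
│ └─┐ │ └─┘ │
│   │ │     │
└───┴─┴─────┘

Using BFS/flood-fill to find all reachable cells from A:
Maze size: 6 × 6 = 36 total cells
3 cell(s) are walled off and cannot be reached from A.
Reachable cells: 33

Reachable region (· marks reachable cells):

┌─┬─────────┐
│A│· · · · ·│
│ └─┬─────┐ │
│· ·│· · ·│·│
│ ╷ └───╴ │ │
│·│· · · ·│·│
│ └─────┐ │ │
│· · · ·│·│·│
│ ┌───┐ │ │ │
│·│   │·│·│·│
│ └─┐ │ └─┘ │
│· ·│ │· · ·│
└───┴─┴─────┘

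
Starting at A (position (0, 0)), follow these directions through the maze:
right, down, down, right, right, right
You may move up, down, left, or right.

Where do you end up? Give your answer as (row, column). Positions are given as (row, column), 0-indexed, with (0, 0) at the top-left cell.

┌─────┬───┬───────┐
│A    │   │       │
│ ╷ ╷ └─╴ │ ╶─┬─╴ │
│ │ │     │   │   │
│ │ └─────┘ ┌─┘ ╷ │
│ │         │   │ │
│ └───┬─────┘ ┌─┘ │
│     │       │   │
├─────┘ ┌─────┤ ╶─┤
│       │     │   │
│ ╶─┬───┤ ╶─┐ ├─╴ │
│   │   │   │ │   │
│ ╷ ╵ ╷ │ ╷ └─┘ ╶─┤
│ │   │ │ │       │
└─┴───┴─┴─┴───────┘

Following directions step by step:
Start: (0, 0)
  right: (0, 0) → (0, 1)
  down: (0, 1) → (1, 1)
  down: (1, 1) → (2, 1)
  right: (2, 1) → (2, 2)
  right: (2, 2) → (2, 3)
  right: (2, 3) → (2, 4)
Final position: (2, 4)

Path taken:

┌─────┬───┬───────┐
│A ↓  │   │       │
│ ╷ ╷ └─╴ │ ╶─┬─╴ │
│ │↓│     │   │   │
│ │ └─────┘ ┌─┘ ╷ │
│ │↳ → → B  │   │ │
│ └───┬─────┘ ┌─┘ │
│     │       │   │
├─────┘ ┌─────┤ ╶─┤
│       │     │   │
│ ╶─┬───┤ ╶─┐ ├─╴ │
│   │   │   │ │   │
│ ╷ ╵ ╷ │ ╷ └─┘ ╶─┤
│ │   │ │ │       │
└─┴───┴─┴─┴───────┘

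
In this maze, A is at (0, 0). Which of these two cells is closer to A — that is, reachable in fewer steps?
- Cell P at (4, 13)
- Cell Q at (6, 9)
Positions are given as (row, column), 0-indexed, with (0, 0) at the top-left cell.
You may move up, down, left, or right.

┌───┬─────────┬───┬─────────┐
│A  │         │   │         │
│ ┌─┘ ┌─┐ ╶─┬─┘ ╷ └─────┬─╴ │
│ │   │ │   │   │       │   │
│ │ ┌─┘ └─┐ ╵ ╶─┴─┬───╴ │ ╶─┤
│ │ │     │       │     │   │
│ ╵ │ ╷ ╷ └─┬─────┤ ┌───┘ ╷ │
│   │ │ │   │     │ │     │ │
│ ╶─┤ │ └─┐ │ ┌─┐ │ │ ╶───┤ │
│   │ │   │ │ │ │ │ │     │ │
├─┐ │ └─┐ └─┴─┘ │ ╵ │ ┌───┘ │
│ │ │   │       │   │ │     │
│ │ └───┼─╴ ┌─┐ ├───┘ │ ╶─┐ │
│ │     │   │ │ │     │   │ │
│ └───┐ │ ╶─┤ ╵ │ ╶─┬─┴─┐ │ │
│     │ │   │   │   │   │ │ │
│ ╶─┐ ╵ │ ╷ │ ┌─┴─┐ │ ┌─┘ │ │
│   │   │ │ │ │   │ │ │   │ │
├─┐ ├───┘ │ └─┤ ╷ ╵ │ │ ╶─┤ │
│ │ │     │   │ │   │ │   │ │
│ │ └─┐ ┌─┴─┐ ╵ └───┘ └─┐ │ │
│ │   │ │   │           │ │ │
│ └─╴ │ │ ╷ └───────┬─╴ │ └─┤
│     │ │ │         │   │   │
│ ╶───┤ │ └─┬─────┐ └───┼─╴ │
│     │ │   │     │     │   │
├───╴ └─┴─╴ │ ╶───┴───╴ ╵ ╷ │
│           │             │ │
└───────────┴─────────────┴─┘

Shortest path A → P at (4, 13): 61 steps
Shortest path A → Q at (6, 9): 71 steps

P is closer (61 steps vs 71 steps).

Path to P:

┌───┬─────────┬───┬─────────┐
│A  │         │   │         │
│ ┌─┘ ┌─┐ ╶─┬─┘ ╷ └─────┬─╴ │
│↓│   │ │   │   │       │   │
│ │ ┌─┘ └─┐ ╵ ╶─┴─┬───╴ │ ╶─┤
│↓│ │     │       │     │   │
│ ╵ │ ╷ ╷ └─┬─────┤ ┌───┘ ╷ │
│↓  │ │ │   │     │ │     │ │
│ ╶─┤ │ └─┐ │ ┌─┐ │ │ ╶───┤ │
│↳ ↓│ │   │ │ │ │ │ │     │P│
├─┐ │ └─┐ └─┴─┘ │ ╵ │ ┌───┘ │
│ │↓│   │       │   │ │↱ → ↑│
│ │ └───┼─╴ ┌─┐ ├───┘ │ ╶─┐ │
│ │↳ → ↓│   │ │ │     │↑ ↰│ │
│ └───┐ │ ╶─┤ ╵ │ ╶─┬─┴─┐ │ │
│↓ ← ↰│↓│   │   │   │   │↑│ │
│ ╶─┐ ╵ │ ╷ │ ┌─┴─┐ │ ┌─┘ │ │
│↳ ↓│↑ ↲│ │ │ │   │ │ │↱ ↑│ │
├─┐ ├───┘ │ └─┤ ╷ ╵ │ │ ╶─┤ │
│ │↓│     │   │ │   │ │↑ ↰│ │
│ │ └─┐ ┌─┴─┐ ╵ └───┘ └─┐ │ │
│ │↳ ↓│ │↱ ↓│           │↑│ │
│ └─╴ │ │ ╷ └───────┬─╴ │ └─┤
│↓ ← ↲│ │↑│↳ → → → ↓│   │↑ ↰│
│ ╶───┤ │ └─┬─────┐ └───┼─╴ │
│↳ → ↓│ │↑ ↰│     │↳ → ↓│↱ ↑│
├───╴ └─┴─╴ │ ╶───┴───╴ ╵ ╷ │
│    ↳ → → ↑│          ↳ ↑│ │
└───────────┴─────────────┴─┘

Path to Q:

┌───┬─────────┬───┬─────────┐
│A  │         │   │         │
│ ┌─┘ ┌─┐ ╶─┬─┘ ╷ └─────┬─╴ │
│↓│   │ │   │   │       │   │
│ │ ┌─┘ └─┐ ╵ ╶─┴─┬───╴ │ ╶─┤
│↓│ │     │       │     │↓ ↰│
│ ╵ │ ╷ ╷ └─┬─────┤ ┌───┘ ╷ │
│↓  │ │ │   │     │ │↓ ← ↲│↑│
│ ╶─┤ │ └─┐ │ ┌─┐ │ │ ╶───┤ │
│↳ ↓│ │   │ │ │ │ │ │↓    │↑│
├─┐ │ └─┐ └─┴─┘ │ ╵ │ ┌───┘ │
│ │↓│   │       │   │↓│↱ → ↑│
│ │ └───┼─╴ ┌─┐ ├───┘ │ ╶─┐ │
│ │↳ → ↓│   │ │ │  Q ↲│↑ ↰│ │
│ └───┐ │ ╶─┤ ╵ │ ╶─┬─┴─┐ │ │
│↓ ← ↰│↓│   │   │   │   │↑│ │
│ ╶─┐ ╵ │ ╷ │ ┌─┴─┐ │ ┌─┘ │ │
│↳ ↓│↑ ↲│ │ │ │   │ │ │↱ ↑│ │
├─┐ ├───┘ │ └─┤ ╷ ╵ │ │ ╶─┤ │
│ │↓│     │   │ │   │ │↑ ↰│ │
│ │ └─┐ ┌─┴─┐ ╵ └───┘ └─┐ │ │
│ │↳ ↓│ │↱ ↓│           │↑│ │
│ └─╴ │ │ ╷ └───────┬─╴ │ └─┤
│↓ ← ↲│ │↑│↳ → → → ↓│   │↑ ↰│
│ ╶───┤ │ └─┬─────┐ └───┼─╴ │
│↳ → ↓│ │↑ ↰│     │↳ → ↓│↱ ↑│
├───╴ └─┴─╴ │ ╶───┴───╴ ╵ ╷ │
│    ↳ → → ↑│          ↳ ↑│ │
└───────────┴─────────────┴─┘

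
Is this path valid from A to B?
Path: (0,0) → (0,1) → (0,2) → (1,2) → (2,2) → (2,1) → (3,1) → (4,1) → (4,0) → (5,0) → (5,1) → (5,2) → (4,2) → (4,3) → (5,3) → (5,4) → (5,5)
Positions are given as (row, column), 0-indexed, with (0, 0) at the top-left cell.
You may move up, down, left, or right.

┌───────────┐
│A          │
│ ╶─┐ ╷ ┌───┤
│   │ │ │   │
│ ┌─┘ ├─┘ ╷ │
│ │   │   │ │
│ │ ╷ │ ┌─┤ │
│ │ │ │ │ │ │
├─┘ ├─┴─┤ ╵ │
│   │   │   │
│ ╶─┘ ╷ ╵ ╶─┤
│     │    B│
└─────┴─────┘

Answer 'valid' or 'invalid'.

Checking path validity:
Result: All consecutive moves are passable.

valid

Correct solution:

┌───────────┐
│A → ↓      │
│ ╶─┐ ╷ ┌───┤
│   │↓│ │   │
│ ┌─┘ ├─┘ ╷ │
│ │↓ ↲│   │ │
│ │ ╷ │ ┌─┤ │
│ │↓│ │ │ │ │
├─┘ ├─┴─┤ ╵ │
│↓ ↲│↱ ↓│   │
│ ╶─┘ ╷ ╵ ╶─┤
│↳ → ↑│↳ → B│
└─────┴─────┘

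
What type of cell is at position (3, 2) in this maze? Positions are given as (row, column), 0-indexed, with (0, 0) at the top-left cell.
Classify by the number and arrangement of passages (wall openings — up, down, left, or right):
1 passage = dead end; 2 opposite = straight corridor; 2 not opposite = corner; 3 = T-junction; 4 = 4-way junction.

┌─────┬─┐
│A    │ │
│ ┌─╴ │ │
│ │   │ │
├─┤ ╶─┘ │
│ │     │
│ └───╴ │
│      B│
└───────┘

Checking cell at (3, 2):
Number of passages: 2
Cell type: straight corridor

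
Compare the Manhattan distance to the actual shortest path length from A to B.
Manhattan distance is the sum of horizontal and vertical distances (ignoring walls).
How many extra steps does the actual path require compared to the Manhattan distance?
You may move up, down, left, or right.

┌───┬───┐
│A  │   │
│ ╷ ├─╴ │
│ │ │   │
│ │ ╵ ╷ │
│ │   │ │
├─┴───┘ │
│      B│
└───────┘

Manhattan distance: |3 - 0| + |3 - 0| = 6
Actual path length: 8
Extra steps: 8 - 6 = 2

Solution:

┌───┬───┐
│A ↓│   │
│ ╷ ├─╴ │
│ │↓│↱ ↓│
│ │ ╵ ╷ │
│ │↳ ↑│↓│
├─┴───┘ │
│      B│
└───────┘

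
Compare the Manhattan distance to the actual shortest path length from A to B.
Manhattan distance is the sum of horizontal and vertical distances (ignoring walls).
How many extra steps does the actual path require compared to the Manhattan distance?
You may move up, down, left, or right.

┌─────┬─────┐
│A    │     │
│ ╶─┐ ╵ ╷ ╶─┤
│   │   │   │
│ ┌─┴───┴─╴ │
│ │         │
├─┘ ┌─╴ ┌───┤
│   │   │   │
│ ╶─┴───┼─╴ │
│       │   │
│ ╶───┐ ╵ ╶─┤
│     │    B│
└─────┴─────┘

Manhattan distance: |5 - 0| + |5 - 0| = 10
Actual path length: 22
Extra steps: 22 - 10 = 12

Solution:

┌─────┬─────┐
│A → ↓│↱ ↓  │
│ ╶─┐ ╵ ╷ ╶─┤
│   │↳ ↑│↳ ↓│
│ ┌─┴───┴─╴ │
│ │↓ ← ← ← ↲│
├─┘ ┌─╴ ┌───┤
│↓ ↲│   │   │
│ ╶─┴───┼─╴ │
│↳ → → ↓│   │
│ ╶───┐ ╵ ╶─┤
│     │↳ → B│
└─────┴─────┘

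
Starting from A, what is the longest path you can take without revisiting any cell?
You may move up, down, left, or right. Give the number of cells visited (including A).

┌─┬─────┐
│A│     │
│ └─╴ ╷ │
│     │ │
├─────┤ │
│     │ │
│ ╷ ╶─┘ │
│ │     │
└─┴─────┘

Finding longest simple path using DFS:
Start: (0, 0)
Longest path visits 14 cells
Path: A → down → right → right → up → right → down → down → down → left → left → up → left → down

Solution:

┌─┬─────┐
│A│  ↱ ↓│
│ └─╴ ╷ │
│↳ → ↑│↓│
├─────┤ │
│↓ ↰  │↓│
│ ╷ ╶─┘ │
│B│↑ ← ↲│
└─┴─────┘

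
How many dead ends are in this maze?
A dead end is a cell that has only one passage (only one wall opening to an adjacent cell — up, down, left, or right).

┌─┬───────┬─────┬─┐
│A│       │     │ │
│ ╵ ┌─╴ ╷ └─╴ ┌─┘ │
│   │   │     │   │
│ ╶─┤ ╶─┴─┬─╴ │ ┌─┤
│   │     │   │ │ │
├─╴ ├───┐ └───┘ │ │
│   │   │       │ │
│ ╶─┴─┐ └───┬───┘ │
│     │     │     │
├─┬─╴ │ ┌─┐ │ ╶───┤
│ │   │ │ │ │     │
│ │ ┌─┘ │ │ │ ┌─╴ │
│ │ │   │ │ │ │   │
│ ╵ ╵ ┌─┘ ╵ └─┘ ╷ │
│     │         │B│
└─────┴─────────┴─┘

Checking each cell for number of passages:

Dead ends found at positions:
  (0, 0)
  (0, 5)
  (0, 7)
  (0, 8)
  (2, 5)
  (2, 8)
  (3, 2)
  (5, 0)
  (5, 4)
  (6, 6)
  (7, 3)
  (7, 8)
Total dead ends: 12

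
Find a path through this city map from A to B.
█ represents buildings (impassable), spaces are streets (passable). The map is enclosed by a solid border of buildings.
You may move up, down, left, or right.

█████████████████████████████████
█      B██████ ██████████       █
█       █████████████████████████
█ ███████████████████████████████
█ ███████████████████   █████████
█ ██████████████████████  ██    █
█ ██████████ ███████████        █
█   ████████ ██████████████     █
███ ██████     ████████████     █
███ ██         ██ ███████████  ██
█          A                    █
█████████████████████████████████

Finding the shortest path from A to B:
Movement: cardinal only
Path length: 25 steps
Directions: left → left → left → left → left → left → left → left → up → up → up → left → left → up → up → up → up → up → up → right → right → right → right → right → right

Solution:

█████████████████████████████████
█↱→→→→→B██████ ██████████       █
█↑      █████████████████████████
█↑███████████████████████████████
█↑███████████████████   █████████
█↑██████████████████████  ██    █
█↑██████████ ███████████        █
█↑←↰████████ ██████████████     █
███↑██████     ████████████     █
███↑██         ██ ███████████  ██
█  ↑←←←←←←←A                    █
█████████████████████████████████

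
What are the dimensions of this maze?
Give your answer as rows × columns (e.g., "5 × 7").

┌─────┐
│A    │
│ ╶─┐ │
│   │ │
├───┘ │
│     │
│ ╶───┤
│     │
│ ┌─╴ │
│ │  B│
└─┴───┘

Counting the maze dimensions:
Rows (vertical): 5
Columns (horizontal): 3
Dimensions: 5 × 3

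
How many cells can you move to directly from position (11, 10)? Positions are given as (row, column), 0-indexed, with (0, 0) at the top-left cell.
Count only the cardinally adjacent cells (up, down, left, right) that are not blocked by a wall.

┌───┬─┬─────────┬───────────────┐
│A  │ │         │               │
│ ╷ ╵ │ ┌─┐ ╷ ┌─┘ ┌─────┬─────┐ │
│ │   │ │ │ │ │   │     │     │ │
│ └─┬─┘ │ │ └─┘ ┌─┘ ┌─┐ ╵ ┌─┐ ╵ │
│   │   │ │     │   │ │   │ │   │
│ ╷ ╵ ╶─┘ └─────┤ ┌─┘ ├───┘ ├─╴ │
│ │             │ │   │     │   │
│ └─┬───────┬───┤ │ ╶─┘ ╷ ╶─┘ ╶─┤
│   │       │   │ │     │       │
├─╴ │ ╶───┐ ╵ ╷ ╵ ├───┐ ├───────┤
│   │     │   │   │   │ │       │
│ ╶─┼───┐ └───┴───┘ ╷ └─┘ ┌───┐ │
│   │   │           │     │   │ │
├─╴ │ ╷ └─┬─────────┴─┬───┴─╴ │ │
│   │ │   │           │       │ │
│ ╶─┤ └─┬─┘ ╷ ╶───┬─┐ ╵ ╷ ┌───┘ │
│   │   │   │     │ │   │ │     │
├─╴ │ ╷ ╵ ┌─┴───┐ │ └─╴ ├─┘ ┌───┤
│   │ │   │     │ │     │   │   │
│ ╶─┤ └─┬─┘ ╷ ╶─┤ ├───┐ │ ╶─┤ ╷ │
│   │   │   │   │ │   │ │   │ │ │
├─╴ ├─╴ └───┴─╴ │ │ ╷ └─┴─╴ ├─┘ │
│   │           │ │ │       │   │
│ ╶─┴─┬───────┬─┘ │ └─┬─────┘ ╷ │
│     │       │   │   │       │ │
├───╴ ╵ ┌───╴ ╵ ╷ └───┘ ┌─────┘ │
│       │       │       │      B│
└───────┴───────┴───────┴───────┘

Checking passable neighbors of (11, 10):
Neighbors: (10, 10), (11, 11)
Count: 2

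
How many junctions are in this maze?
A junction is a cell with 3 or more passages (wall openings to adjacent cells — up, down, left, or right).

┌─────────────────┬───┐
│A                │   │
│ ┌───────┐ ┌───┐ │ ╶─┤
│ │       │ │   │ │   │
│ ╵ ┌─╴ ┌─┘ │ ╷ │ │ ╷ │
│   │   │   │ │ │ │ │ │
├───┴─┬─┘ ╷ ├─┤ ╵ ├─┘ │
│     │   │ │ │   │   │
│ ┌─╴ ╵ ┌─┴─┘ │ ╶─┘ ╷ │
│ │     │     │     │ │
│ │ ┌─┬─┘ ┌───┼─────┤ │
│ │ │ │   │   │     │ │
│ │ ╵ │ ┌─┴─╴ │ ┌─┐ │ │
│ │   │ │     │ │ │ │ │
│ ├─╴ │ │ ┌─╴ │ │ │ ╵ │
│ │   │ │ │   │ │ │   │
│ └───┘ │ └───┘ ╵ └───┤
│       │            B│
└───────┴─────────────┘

Checking each cell for number of passages:

Junctions found (3+ passages):
  (0, 5): 3 passages
  (1, 3): 3 passages
  (1, 9): 3 passages
  (2, 5): 3 passages
  (3, 7): 3 passages
  (3, 10): 3 passages
  (4, 2): 3 passages
  (6, 2): 3 passages
  (6, 6): 3 passages
  (8, 7): 3 passages
  (8, 8): 3 passages
Total junctions: 11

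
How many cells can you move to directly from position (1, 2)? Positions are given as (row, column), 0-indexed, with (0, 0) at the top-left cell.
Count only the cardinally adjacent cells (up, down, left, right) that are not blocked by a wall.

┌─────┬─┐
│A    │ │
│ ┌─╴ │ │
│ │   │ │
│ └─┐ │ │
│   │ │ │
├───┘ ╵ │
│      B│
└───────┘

Checking passable neighbors of (1, 2):
Neighbors: (0, 2), (2, 2), (1, 1)
Count: 3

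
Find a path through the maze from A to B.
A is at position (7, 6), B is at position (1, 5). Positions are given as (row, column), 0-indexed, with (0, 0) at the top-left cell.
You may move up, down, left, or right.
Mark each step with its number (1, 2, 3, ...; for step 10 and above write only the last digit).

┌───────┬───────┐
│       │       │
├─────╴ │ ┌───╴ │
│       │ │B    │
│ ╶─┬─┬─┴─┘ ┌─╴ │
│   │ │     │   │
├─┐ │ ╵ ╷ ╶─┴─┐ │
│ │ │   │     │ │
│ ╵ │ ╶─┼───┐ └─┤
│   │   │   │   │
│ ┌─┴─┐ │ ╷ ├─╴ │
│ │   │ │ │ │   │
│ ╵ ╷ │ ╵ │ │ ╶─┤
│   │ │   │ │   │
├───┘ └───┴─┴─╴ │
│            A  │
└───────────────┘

Finding the shortest path from (7, 6) to (1, 5):
Path length: 13 steps
Directions: right → up → left → up → right → up → left → up → left → left → up → right → up

Solution:

┌───────┬───────┐
│       │       │
├─────╴ │ ┌───╴ │
│       │ │B    │
│ ╶─┬─┬─┴─┘ ┌─╴ │
│   │ │  1 2│   │
├─┐ │ ╵ ╷ ╶─┴─┐ │
│ │ │   │0 9 8│ │
│ ╵ │ ╶─┼───┐ └─┤
│   │   │   │7 6│
│ ┌─┴─┐ │ ╷ ├─╴ │
│ │   │ │ │ │4 5│
│ ╵ ╷ │ ╵ │ │ ╶─┤
│   │ │   │ │3 2│
├───┘ └───┴─┴─╴ │
│            A 1│
└───────────────┘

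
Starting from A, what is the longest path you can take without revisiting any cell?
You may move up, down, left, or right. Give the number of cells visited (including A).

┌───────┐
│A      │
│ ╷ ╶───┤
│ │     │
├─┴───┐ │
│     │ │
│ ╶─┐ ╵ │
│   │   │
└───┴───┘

Finding longest simple path using DFS:
Start: (0, 0)
Longest path visits 13 cells
Path: A → right → down → right → right → down → down → left → up → left → left → down → right

Solution:

┌───────┐
│A ↓    │
│ ╷ ╶───┤
│ │↳ → ↓│
├─┴───┐ │
│↓ ← ↰│↓│
│ ╶─┐ ╵ │
│↳ B│↑ ↲│
└───┴───┘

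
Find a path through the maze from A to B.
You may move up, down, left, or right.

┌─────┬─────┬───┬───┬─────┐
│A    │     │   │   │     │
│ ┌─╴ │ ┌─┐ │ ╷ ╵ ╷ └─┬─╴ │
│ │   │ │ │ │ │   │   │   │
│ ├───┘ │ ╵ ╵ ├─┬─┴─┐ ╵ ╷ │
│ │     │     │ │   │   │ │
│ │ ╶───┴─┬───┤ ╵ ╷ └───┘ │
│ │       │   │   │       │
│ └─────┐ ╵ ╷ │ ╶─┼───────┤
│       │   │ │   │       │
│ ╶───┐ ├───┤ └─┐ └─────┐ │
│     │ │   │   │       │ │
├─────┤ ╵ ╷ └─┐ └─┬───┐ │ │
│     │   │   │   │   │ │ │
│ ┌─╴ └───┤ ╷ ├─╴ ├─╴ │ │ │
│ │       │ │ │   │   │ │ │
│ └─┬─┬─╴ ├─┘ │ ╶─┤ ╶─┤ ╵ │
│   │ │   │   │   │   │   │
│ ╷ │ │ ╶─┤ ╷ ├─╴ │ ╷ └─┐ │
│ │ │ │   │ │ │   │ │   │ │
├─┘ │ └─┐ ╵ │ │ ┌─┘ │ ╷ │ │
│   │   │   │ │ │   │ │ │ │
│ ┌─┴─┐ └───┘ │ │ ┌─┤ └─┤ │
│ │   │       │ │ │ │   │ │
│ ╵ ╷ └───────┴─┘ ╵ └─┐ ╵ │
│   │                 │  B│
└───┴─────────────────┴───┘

Finding the shortest path through the maze:
Path length: 60 steps
Directions: down → down → down → down → right → right → right → down → down → right → up → right → down → right → down → down → left → down → down → left → up → left → up → right → up → left → left → up → left → left → down → down → right → down → down → left → down → down → right → up → right → down → right → right → right → right → right → right → up → up → right → up → up → right → down → down → down → right → down → right

Solution:

┌─────┬─────┬───┬───┬─────┐
│A    │     │   │   │     │
│ ┌─╴ │ ┌─┐ │ ╷ ╵ ╷ └─┬─╴ │
│↓│   │ │ │ │ │   │   │   │
│ ├───┘ │ ╵ ╵ ├─┬─┴─┐ ╵ ╷ │
│↓│     │     │ │   │   │ │
│ │ ╶───┴─┬───┤ ╵ ╷ └───┘ │
│↓│       │   │   │       │
│ └─────┐ ╵ ╷ │ ╶─┼───────┤
│↳ → → ↓│   │ │   │       │
│ ╶───┐ ├───┤ └─┐ └─────┐ │
│     │↓│↱ ↓│   │       │ │
├─────┤ ╵ ╷ └─┐ └─┬───┐ │ │
│↓ ← ↰│↳ ↑│↳ ↓│   │   │ │ │
│ ┌─╴ └───┤ ╷ ├─╴ ├─╴ │ │ │
│↓│  ↑ ← ↰│ │↓│   │   │ │ │
│ └─┬─┬─╴ ├─┘ │ ╶─┤ ╶─┤ ╵ │
│↳ ↓│ │↱ ↑│↓ ↲│   │↱ ↓│   │
│ ╷ │ │ ╶─┤ ╷ ├─╴ │ ╷ └─┐ │
│ │↓│ │↑ ↰│↓│ │   │↑│↓  │ │
├─┘ │ └─┐ ╵ │ │ ┌─┘ │ ╷ │ │
│↓ ↲│   │↑ ↲│ │ │↱ ↑│↓│ │ │
│ ┌─┴─┐ └───┘ │ │ ┌─┤ └─┤ │
│↓│↱ ↓│       │ │↑│ │↳ ↓│ │
│ ╵ ╷ └───────┴─┘ ╵ └─┐ ╵ │
│↳ ↑│↳ → → → → → ↑    │↳ B│
└───┴─────────────────┴───┘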